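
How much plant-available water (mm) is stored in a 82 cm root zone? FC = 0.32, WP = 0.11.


Step 1: Available water = (FC - WP) * depth * 10
Step 2: AW = (0.32 - 0.11) * 82 * 10
Step 3: AW = 0.21 * 82 * 10
Step 4: AW = 172.2 mm

172.2


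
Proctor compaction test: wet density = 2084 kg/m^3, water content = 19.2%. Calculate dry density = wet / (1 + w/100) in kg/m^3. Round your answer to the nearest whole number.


Step 1: Dry density = wet density / (1 + w/100)
Step 2: Dry density = 2084 / (1 + 19.2/100)
Step 3: Dry density = 2084 / 1.192
Step 4: Dry density = 1748 kg/m^3

1748


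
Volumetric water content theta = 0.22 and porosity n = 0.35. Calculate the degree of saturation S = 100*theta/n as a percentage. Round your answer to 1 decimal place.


Step 1: S = 100 * theta_v / n
Step 2: S = 100 * 0.22 / 0.35
Step 3: S = 62.9%

62.9


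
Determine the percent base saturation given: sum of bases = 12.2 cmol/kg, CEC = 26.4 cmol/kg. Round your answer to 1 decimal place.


Step 1: BS = 100 * (sum of bases) / CEC
Step 2: BS = 100 * 12.2 / 26.4
Step 3: BS = 46.2%

46.2


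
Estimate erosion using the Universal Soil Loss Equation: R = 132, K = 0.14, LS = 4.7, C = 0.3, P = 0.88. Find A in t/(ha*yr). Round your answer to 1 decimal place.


Step 1: A = R * K * LS * C * P
Step 2: R * K = 132 * 0.14 = 18.48
Step 3: (R*K) * LS = 18.48 * 4.7 = 86.856
Step 4: * C * P = 86.856 * 0.3 * 0.88 = 22.9
Step 5: A = 22.9 t/(ha*yr)

22.9


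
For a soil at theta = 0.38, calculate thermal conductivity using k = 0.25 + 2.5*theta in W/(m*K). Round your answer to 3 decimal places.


Step 1: k = 0.25 + 2.5 * theta
Step 2: k = 0.25 + 2.5 * 0.38
Step 3: k = 0.25 + 0.95
Step 4: k = 1.2 W/(m*K)

1.2


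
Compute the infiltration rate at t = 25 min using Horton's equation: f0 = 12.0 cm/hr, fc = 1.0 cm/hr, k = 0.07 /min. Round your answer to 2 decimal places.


Step 1: f = fc + (f0 - fc) * exp(-k * t)
Step 2: exp(-0.07 * 25) = 0.173774
Step 3: f = 1.0 + (12.0 - 1.0) * 0.173774
Step 4: f = 1.0 + 11.0 * 0.173774
Step 5: f = 2.91 cm/hr

2.91


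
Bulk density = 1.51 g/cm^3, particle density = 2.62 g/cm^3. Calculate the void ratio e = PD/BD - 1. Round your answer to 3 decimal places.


Step 1: e = PD / BD - 1
Step 2: e = 2.62 / 1.51 - 1
Step 3: e = 1.7351 - 1
Step 4: e = 0.735

0.735


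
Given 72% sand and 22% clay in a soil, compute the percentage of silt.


Step 1: sand + silt + clay = 100%
Step 2: silt = 100 - sand - clay
Step 3: silt = 100 - 72 - 22
Step 4: silt = 6%

6


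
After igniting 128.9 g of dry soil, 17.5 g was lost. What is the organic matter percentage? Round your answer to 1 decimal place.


Step 1: OM% = 100 * LOI / sample mass
Step 2: OM = 100 * 17.5 / 128.9
Step 3: OM = 13.6%

13.6


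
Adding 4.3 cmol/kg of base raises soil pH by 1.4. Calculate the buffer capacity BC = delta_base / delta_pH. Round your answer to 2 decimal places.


Step 1: BC = change in base / change in pH
Step 2: BC = 4.3 / 1.4
Step 3: BC = 3.07 cmol/(kg*pH unit)

3.07


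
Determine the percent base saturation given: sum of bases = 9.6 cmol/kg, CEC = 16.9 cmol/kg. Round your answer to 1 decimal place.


Step 1: BS = 100 * (sum of bases) / CEC
Step 2: BS = 100 * 9.6 / 16.9
Step 3: BS = 56.8%

56.8


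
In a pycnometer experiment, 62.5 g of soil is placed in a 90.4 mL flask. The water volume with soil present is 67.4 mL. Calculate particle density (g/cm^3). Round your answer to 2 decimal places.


Step 1: Volume of solids = flask volume - water volume with soil
Step 2: V_solids = 90.4 - 67.4 = 23.0 mL
Step 3: Particle density = mass / V_solids = 62.5 / 23.0 = 2.72 g/cm^3

2.72


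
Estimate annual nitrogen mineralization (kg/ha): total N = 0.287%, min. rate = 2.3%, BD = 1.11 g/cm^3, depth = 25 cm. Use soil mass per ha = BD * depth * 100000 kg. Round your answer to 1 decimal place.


Step 1: Soil mass per ha = BD * depth * 100000 = 1.11 * 25 * 100000 = 2775000 kg
Step 2: Total N pool = soil mass * N%/100 = 2775000 * 0.287/100 = 7964.25 kg/ha
Step 3: N mineralized = N pool * rate%/100 = 7964.25 * 2.3/100 = 183.2 kg/ha/yr

183.2


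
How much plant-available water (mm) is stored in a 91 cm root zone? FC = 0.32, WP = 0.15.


Step 1: Available water = (FC - WP) * depth * 10
Step 2: AW = (0.32 - 0.15) * 91 * 10
Step 3: AW = 0.17 * 91 * 10
Step 4: AW = 154.7 mm

154.7


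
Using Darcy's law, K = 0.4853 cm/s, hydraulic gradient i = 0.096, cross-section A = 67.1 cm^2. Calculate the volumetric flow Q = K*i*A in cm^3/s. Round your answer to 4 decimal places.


Step 1: Apply Darcy's law: Q = K * i * A
Step 2: Q = 0.4853 * 0.096 * 67.1
Step 3: Q = 3.1261 cm^3/s

3.1261


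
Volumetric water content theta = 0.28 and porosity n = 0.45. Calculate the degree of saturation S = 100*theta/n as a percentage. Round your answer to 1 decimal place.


Step 1: S = 100 * theta_v / n
Step 2: S = 100 * 0.28 / 0.45
Step 3: S = 62.2%

62.2


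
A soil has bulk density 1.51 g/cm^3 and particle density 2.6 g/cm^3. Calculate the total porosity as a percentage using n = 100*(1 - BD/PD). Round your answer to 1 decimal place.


Step 1: Formula: n = 100 * (1 - BD / PD)
Step 2: n = 100 * (1 - 1.51 / 2.6)
Step 3: n = 100 * (1 - 0.58077)
Step 4: n = 41.9%

41.9


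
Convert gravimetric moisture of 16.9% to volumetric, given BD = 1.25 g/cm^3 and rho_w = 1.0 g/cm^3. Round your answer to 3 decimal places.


Step 1: theta = (w / 100) * BD / rho_w
Step 2: theta = (16.9 / 100) * 1.25 / 1.0
Step 3: theta = 0.169 * 1.25
Step 4: theta = 0.211

0.211


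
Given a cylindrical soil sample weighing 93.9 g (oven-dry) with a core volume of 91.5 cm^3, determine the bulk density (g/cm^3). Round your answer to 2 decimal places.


Step 1: Identify the formula: BD = dry mass / volume
Step 2: Substitute values: BD = 93.9 / 91.5
Step 3: BD = 1.03 g/cm^3

1.03


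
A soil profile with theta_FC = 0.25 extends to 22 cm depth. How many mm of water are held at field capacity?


Step 1: Water (mm) = theta_FC * depth (cm) * 10
Step 2: Water = 0.25 * 22 * 10
Step 3: Water = 55.0 mm

55.0


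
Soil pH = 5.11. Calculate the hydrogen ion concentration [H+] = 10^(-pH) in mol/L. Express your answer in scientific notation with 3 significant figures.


Step 1: [H+] = 10^(-pH)
Step 2: [H+] = 10^(-5.11)
Step 3: [H+] = 7.76e-06 mol/L

7.76e-06


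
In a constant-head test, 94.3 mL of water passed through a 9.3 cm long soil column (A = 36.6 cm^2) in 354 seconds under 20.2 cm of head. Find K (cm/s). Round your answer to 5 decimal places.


Step 1: K = Q * L / (A * t * h)
Step 2: Numerator = 94.3 * 9.3 = 876.99
Step 3: Denominator = 36.6 * 354 * 20.2 = 261719.28
Step 4: K = 876.99 / 261719.28 = 0.00335 cm/s

0.00335


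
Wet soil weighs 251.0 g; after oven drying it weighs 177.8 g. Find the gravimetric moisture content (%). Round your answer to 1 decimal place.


Step 1: Water mass = wet - dry = 251.0 - 177.8 = 73.2 g
Step 2: w = 100 * water mass / dry mass
Step 3: w = 100 * 73.2 / 177.8 = 41.2%

41.2


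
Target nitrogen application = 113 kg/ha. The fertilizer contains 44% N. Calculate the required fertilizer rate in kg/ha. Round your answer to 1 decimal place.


Step 1: Fertilizer rate = target N / (N content / 100)
Step 2: Rate = 113 / (44 / 100)
Step 3: Rate = 113 / 0.44
Step 4: Rate = 256.8 kg/ha

256.8


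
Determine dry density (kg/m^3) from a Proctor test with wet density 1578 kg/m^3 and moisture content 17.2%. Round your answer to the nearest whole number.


Step 1: Dry density = wet density / (1 + w/100)
Step 2: Dry density = 1578 / (1 + 17.2/100)
Step 3: Dry density = 1578 / 1.172
Step 4: Dry density = 1346 kg/m^3

1346


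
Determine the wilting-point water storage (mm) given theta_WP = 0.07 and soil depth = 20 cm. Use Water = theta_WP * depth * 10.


Step 1: Water (mm) = theta_WP * depth * 10
Step 2: Water = 0.07 * 20 * 10
Step 3: Water = 14.0 mm

14.0


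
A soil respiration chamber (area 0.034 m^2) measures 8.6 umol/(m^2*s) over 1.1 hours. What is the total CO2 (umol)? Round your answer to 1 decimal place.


Step 1: Convert time to seconds: 1.1 hr * 3600 = 3960.0 s
Step 2: Total = flux * area * time_s
Step 3: Total = 8.6 * 0.034 * 3960.0
Step 4: Total = 1157.9 umol

1157.9


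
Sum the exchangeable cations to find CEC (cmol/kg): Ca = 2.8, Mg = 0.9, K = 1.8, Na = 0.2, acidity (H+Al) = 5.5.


Step 1: CEC = Ca + Mg + K + Na + (H+Al)
Step 2: CEC = 2.8 + 0.9 + 1.8 + 0.2 + 5.5
Step 3: CEC = 11.2 cmol/kg

11.2


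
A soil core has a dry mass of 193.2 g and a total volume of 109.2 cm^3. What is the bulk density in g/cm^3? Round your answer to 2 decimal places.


Step 1: Identify the formula: BD = dry mass / volume
Step 2: Substitute values: BD = 193.2 / 109.2
Step 3: BD = 1.77 g/cm^3

1.77


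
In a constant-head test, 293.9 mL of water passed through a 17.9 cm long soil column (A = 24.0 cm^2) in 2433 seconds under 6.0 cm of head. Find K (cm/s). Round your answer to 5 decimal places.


Step 1: K = Q * L / (A * t * h)
Step 2: Numerator = 293.9 * 17.9 = 5260.81
Step 3: Denominator = 24.0 * 2433 * 6.0 = 350352.0
Step 4: K = 5260.81 / 350352.0 = 0.01502 cm/s

0.01502


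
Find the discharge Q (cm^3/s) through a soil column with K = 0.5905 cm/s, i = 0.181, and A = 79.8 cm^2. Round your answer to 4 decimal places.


Step 1: Apply Darcy's law: Q = K * i * A
Step 2: Q = 0.5905 * 0.181 * 79.8
Step 3: Q = 8.5291 cm^3/s

8.5291


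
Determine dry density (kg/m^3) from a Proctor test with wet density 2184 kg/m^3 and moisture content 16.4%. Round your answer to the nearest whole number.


Step 1: Dry density = wet density / (1 + w/100)
Step 2: Dry density = 2184 / (1 + 16.4/100)
Step 3: Dry density = 2184 / 1.164
Step 4: Dry density = 1876 kg/m^3

1876


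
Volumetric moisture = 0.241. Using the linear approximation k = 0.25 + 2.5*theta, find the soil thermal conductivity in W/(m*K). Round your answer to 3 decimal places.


Step 1: k = 0.25 + 2.5 * theta
Step 2: k = 0.25 + 2.5 * 0.241
Step 3: k = 0.25 + 0.603
Step 4: k = 0.853 W/(m*K)

0.853


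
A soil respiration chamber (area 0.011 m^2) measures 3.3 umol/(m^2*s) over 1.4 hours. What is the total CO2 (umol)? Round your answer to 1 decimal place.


Step 1: Convert time to seconds: 1.4 hr * 3600 = 5040.0 s
Step 2: Total = flux * area * time_s
Step 3: Total = 3.3 * 0.011 * 5040.0
Step 4: Total = 183.0 umol

183.0


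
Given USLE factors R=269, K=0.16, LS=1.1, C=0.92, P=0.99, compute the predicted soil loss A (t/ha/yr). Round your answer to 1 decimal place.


Step 1: A = R * K * LS * C * P
Step 2: R * K = 269 * 0.16 = 43.04
Step 3: (R*K) * LS = 43.04 * 1.1 = 47.344
Step 4: * C * P = 47.344 * 0.92 * 0.99 = 43.1
Step 5: A = 43.1 t/(ha*yr)

43.1


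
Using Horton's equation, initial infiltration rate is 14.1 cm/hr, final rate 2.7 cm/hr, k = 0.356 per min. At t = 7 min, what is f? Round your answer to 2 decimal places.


Step 1: f = fc + (f0 - fc) * exp(-k * t)
Step 2: exp(-0.356 * 7) = 0.082744
Step 3: f = 2.7 + (14.1 - 2.7) * 0.082744
Step 4: f = 2.7 + 11.4 * 0.082744
Step 5: f = 3.64 cm/hr

3.64


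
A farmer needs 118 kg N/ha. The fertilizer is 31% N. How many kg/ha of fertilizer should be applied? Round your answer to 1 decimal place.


Step 1: Fertilizer rate = target N / (N content / 100)
Step 2: Rate = 118 / (31 / 100)
Step 3: Rate = 118 / 0.31
Step 4: Rate = 380.6 kg/ha

380.6


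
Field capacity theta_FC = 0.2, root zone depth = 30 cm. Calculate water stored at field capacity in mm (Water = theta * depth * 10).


Step 1: Water (mm) = theta_FC * depth (cm) * 10
Step 2: Water = 0.2 * 30 * 10
Step 3: Water = 60.0 mm

60.0


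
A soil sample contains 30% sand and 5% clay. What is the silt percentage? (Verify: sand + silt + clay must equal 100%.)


Step 1: sand + silt + clay = 100%
Step 2: silt = 100 - sand - clay
Step 3: silt = 100 - 30 - 5
Step 4: silt = 65%

65


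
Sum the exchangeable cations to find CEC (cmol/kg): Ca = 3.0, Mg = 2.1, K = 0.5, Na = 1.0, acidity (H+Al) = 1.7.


Step 1: CEC = Ca + Mg + K + Na + (H+Al)
Step 2: CEC = 3.0 + 2.1 + 0.5 + 1.0 + 1.7
Step 3: CEC = 8.3 cmol/kg

8.3


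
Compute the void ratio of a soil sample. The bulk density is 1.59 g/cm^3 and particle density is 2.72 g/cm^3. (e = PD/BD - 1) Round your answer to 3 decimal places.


Step 1: e = PD / BD - 1
Step 2: e = 2.72 / 1.59 - 1
Step 3: e = 1.71069 - 1
Step 4: e = 0.711

0.711


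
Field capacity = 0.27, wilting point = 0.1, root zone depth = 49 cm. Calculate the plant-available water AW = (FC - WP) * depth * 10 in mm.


Step 1: Available water = (FC - WP) * depth * 10
Step 2: AW = (0.27 - 0.1) * 49 * 10
Step 3: AW = 0.17 * 49 * 10
Step 4: AW = 83.3 mm

83.3


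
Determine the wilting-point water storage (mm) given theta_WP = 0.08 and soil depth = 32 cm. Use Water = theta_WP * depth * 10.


Step 1: Water (mm) = theta_WP * depth * 10
Step 2: Water = 0.08 * 32 * 10
Step 3: Water = 25.6 mm

25.6


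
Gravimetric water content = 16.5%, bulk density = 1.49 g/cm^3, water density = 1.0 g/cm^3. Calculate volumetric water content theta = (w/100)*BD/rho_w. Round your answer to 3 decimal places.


Step 1: theta = (w / 100) * BD / rho_w
Step 2: theta = (16.5 / 100) * 1.49 / 1.0
Step 3: theta = 0.165 * 1.49
Step 4: theta = 0.246

0.246


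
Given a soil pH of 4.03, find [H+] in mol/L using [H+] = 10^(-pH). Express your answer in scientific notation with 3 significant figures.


Step 1: [H+] = 10^(-pH)
Step 2: [H+] = 10^(-4.03)
Step 3: [H+] = 9.33e-05 mol/L

9.33e-05


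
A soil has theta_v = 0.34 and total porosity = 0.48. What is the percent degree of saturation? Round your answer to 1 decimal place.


Step 1: S = 100 * theta_v / n
Step 2: S = 100 * 0.34 / 0.48
Step 3: S = 70.8%

70.8


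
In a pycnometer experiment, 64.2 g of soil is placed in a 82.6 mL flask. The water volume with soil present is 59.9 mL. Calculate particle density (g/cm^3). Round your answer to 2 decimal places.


Step 1: Volume of solids = flask volume - water volume with soil
Step 2: V_solids = 82.6 - 59.9 = 22.7 mL
Step 3: Particle density = mass / V_solids = 64.2 / 22.7 = 2.83 g/cm^3

2.83


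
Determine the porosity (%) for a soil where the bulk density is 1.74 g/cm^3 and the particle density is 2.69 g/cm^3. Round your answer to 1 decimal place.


Step 1: Formula: n = 100 * (1 - BD / PD)
Step 2: n = 100 * (1 - 1.74 / 2.69)
Step 3: n = 100 * (1 - 0.64684)
Step 4: n = 35.3%

35.3


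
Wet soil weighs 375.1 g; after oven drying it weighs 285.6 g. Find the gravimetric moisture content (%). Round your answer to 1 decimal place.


Step 1: Water mass = wet - dry = 375.1 - 285.6 = 89.5 g
Step 2: w = 100 * water mass / dry mass
Step 3: w = 100 * 89.5 / 285.6 = 31.3%

31.3


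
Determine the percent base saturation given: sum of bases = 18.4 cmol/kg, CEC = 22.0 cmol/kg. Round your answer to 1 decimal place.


Step 1: BS = 100 * (sum of bases) / CEC
Step 2: BS = 100 * 18.4 / 22.0
Step 3: BS = 83.6%

83.6


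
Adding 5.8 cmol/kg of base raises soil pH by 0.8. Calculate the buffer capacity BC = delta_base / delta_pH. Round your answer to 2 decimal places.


Step 1: BC = change in base / change in pH
Step 2: BC = 5.8 / 0.8
Step 3: BC = 7.25 cmol/(kg*pH unit)

7.25


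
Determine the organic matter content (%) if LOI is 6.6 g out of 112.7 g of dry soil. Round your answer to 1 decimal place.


Step 1: OM% = 100 * LOI / sample mass
Step 2: OM = 100 * 6.6 / 112.7
Step 3: OM = 5.9%

5.9


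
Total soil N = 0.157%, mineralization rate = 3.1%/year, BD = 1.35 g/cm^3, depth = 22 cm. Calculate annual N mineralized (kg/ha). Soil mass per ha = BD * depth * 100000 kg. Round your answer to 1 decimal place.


Step 1: Soil mass per ha = BD * depth * 100000 = 1.35 * 22 * 100000 = 2970000 kg
Step 2: Total N pool = soil mass * N%/100 = 2970000 * 0.157/100 = 4662.9 kg/ha
Step 3: N mineralized = N pool * rate%/100 = 4662.9 * 3.1/100 = 144.5 kg/ha/yr

144.5


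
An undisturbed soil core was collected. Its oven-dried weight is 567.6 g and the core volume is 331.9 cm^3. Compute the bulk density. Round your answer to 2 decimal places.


Step 1: Identify the formula: BD = dry mass / volume
Step 2: Substitute values: BD = 567.6 / 331.9
Step 3: BD = 1.71 g/cm^3

1.71


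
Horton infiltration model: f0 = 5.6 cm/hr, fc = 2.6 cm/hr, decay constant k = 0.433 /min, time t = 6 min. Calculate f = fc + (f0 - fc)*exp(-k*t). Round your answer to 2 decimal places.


Step 1: f = fc + (f0 - fc) * exp(-k * t)
Step 2: exp(-0.433 * 6) = 0.074422
Step 3: f = 2.6 + (5.6 - 2.6) * 0.074422
Step 4: f = 2.6 + 3.0 * 0.074422
Step 5: f = 2.82 cm/hr

2.82


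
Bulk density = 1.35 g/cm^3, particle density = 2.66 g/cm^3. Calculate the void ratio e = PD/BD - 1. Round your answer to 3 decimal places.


Step 1: e = PD / BD - 1
Step 2: e = 2.66 / 1.35 - 1
Step 3: e = 1.97037 - 1
Step 4: e = 0.97

0.97


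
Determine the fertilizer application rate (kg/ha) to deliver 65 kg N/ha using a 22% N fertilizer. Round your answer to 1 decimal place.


Step 1: Fertilizer rate = target N / (N content / 100)
Step 2: Rate = 65 / (22 / 100)
Step 3: Rate = 65 / 0.22
Step 4: Rate = 295.5 kg/ha

295.5


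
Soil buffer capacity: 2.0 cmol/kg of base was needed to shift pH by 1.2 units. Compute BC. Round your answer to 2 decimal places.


Step 1: BC = change in base / change in pH
Step 2: BC = 2.0 / 1.2
Step 3: BC = 1.67 cmol/(kg*pH unit)

1.67


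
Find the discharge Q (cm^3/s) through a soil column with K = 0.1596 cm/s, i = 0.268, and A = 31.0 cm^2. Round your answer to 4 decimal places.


Step 1: Apply Darcy's law: Q = K * i * A
Step 2: Q = 0.1596 * 0.268 * 31.0
Step 3: Q = 1.326 cm^3/s

1.326


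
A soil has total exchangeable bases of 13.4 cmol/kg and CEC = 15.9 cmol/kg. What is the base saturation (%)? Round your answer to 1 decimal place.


Step 1: BS = 100 * (sum of bases) / CEC
Step 2: BS = 100 * 13.4 / 15.9
Step 3: BS = 84.3%

84.3


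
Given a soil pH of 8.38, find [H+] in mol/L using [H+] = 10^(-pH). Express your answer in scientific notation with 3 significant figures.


Step 1: [H+] = 10^(-pH)
Step 2: [H+] = 10^(-8.38)
Step 3: [H+] = 4.17e-09 mol/L

4.17e-09


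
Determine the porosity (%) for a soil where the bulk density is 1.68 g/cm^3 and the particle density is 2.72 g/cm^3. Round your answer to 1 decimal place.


Step 1: Formula: n = 100 * (1 - BD / PD)
Step 2: n = 100 * (1 - 1.68 / 2.72)
Step 3: n = 100 * (1 - 0.61765)
Step 4: n = 38.2%

38.2


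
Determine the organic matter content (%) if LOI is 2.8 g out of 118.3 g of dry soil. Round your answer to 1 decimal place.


Step 1: OM% = 100 * LOI / sample mass
Step 2: OM = 100 * 2.8 / 118.3
Step 3: OM = 2.4%

2.4


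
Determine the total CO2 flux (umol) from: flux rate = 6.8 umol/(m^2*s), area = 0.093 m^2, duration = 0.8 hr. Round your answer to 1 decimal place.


Step 1: Convert time to seconds: 0.8 hr * 3600 = 2880.0 s
Step 2: Total = flux * area * time_s
Step 3: Total = 6.8 * 0.093 * 2880.0
Step 4: Total = 1821.3 umol

1821.3


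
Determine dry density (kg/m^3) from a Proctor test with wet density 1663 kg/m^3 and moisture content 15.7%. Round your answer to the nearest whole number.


Step 1: Dry density = wet density / (1 + w/100)
Step 2: Dry density = 1663 / (1 + 15.7/100)
Step 3: Dry density = 1663 / 1.157
Step 4: Dry density = 1437 kg/m^3

1437


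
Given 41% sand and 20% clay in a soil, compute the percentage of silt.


Step 1: sand + silt + clay = 100%
Step 2: silt = 100 - sand - clay
Step 3: silt = 100 - 41 - 20
Step 4: silt = 39%

39


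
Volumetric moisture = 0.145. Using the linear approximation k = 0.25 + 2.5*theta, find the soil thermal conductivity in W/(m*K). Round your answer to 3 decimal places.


Step 1: k = 0.25 + 2.5 * theta
Step 2: k = 0.25 + 2.5 * 0.145
Step 3: k = 0.25 + 0.363
Step 4: k = 0.613 W/(m*K)

0.613


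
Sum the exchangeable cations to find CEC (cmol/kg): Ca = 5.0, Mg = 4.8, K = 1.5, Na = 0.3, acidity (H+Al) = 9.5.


Step 1: CEC = Ca + Mg + K + Na + (H+Al)
Step 2: CEC = 5.0 + 4.8 + 1.5 + 0.3 + 9.5
Step 3: CEC = 21.1 cmol/kg

21.1


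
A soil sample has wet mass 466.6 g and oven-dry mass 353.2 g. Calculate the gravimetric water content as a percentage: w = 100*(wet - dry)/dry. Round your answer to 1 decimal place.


Step 1: Water mass = wet - dry = 466.6 - 353.2 = 113.4 g
Step 2: w = 100 * water mass / dry mass
Step 3: w = 100 * 113.4 / 353.2 = 32.1%

32.1


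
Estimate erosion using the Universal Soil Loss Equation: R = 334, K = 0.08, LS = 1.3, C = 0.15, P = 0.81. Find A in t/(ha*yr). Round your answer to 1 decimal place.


Step 1: A = R * K * LS * C * P
Step 2: R * K = 334 * 0.08 = 26.72
Step 3: (R*K) * LS = 26.72 * 1.3 = 34.736
Step 4: * C * P = 34.736 * 0.15 * 0.81 = 4.2
Step 5: A = 4.2 t/(ha*yr)

4.2


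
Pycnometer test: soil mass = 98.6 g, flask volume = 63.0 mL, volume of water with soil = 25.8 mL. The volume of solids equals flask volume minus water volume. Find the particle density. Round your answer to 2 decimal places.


Step 1: Volume of solids = flask volume - water volume with soil
Step 2: V_solids = 63.0 - 25.8 = 37.2 mL
Step 3: Particle density = mass / V_solids = 98.6 / 37.2 = 2.65 g/cm^3

2.65


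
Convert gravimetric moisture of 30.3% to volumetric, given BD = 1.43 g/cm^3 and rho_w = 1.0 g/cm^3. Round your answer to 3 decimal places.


Step 1: theta = (w / 100) * BD / rho_w
Step 2: theta = (30.3 / 100) * 1.43 / 1.0
Step 3: theta = 0.303 * 1.43
Step 4: theta = 0.433

0.433


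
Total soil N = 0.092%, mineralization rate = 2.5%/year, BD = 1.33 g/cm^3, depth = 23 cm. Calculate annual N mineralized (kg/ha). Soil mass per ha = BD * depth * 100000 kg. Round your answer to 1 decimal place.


Step 1: Soil mass per ha = BD * depth * 100000 = 1.33 * 23 * 100000 = 3059000 kg
Step 2: Total N pool = soil mass * N%/100 = 3059000 * 0.092/100 = 2814.28 kg/ha
Step 3: N mineralized = N pool * rate%/100 = 2814.28 * 2.5/100 = 70.4 kg/ha/yr

70.4


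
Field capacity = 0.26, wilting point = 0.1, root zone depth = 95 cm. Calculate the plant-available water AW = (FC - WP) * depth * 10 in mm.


Step 1: Available water = (FC - WP) * depth * 10
Step 2: AW = (0.26 - 0.1) * 95 * 10
Step 3: AW = 0.16 * 95 * 10
Step 4: AW = 152.0 mm

152.0


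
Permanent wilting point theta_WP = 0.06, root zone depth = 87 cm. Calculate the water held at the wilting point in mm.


Step 1: Water (mm) = theta_WP * depth * 10
Step 2: Water = 0.06 * 87 * 10
Step 3: Water = 52.2 mm

52.2


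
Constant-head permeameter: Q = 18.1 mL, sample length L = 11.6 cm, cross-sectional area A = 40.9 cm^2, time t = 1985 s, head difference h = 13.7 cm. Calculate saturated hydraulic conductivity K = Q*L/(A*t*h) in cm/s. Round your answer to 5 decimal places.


Step 1: K = Q * L / (A * t * h)
Step 2: Numerator = 18.1 * 11.6 = 209.96
Step 3: Denominator = 40.9 * 1985 * 13.7 = 1112255.05
Step 4: K = 209.96 / 1112255.05 = 0.00019 cm/s

0.00019


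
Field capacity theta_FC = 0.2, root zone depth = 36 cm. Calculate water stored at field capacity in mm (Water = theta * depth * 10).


Step 1: Water (mm) = theta_FC * depth (cm) * 10
Step 2: Water = 0.2 * 36 * 10
Step 3: Water = 72.0 mm

72.0


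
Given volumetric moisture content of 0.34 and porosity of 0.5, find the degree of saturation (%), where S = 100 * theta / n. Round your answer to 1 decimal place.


Step 1: S = 100 * theta_v / n
Step 2: S = 100 * 0.34 / 0.5
Step 3: S = 68.0%

68.0


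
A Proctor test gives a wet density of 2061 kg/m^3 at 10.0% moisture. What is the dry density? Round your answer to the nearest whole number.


Step 1: Dry density = wet density / (1 + w/100)
Step 2: Dry density = 2061 / (1 + 10.0/100)
Step 3: Dry density = 2061 / 1.1
Step 4: Dry density = 1874 kg/m^3

1874


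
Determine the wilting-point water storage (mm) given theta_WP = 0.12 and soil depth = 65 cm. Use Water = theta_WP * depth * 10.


Step 1: Water (mm) = theta_WP * depth * 10
Step 2: Water = 0.12 * 65 * 10
Step 3: Water = 78.0 mm

78.0


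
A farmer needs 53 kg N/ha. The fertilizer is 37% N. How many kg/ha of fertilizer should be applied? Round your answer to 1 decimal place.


Step 1: Fertilizer rate = target N / (N content / 100)
Step 2: Rate = 53 / (37 / 100)
Step 3: Rate = 53 / 0.37
Step 4: Rate = 143.2 kg/ha

143.2


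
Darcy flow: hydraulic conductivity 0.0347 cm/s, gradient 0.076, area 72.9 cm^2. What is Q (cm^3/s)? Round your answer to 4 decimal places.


Step 1: Apply Darcy's law: Q = K * i * A
Step 2: Q = 0.0347 * 0.076 * 72.9
Step 3: Q = 0.1923 cm^3/s

0.1923


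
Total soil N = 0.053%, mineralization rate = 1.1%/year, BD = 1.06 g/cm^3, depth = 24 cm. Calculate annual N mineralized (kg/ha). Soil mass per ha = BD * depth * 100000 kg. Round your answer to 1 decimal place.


Step 1: Soil mass per ha = BD * depth * 100000 = 1.06 * 24 * 100000 = 2544000 kg
Step 2: Total N pool = soil mass * N%/100 = 2544000 * 0.053/100 = 1348.32 kg/ha
Step 3: N mineralized = N pool * rate%/100 = 1348.32 * 1.1/100 = 14.8 kg/ha/yr

14.8


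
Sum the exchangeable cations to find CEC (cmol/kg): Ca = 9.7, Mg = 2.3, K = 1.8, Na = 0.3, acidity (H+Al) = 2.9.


Step 1: CEC = Ca + Mg + K + Na + (H+Al)
Step 2: CEC = 9.7 + 2.3 + 1.8 + 0.3 + 2.9
Step 3: CEC = 17.0 cmol/kg

17.0


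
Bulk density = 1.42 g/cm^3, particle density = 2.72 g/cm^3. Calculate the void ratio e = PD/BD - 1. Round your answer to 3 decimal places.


Step 1: e = PD / BD - 1
Step 2: e = 2.72 / 1.42 - 1
Step 3: e = 1.91549 - 1
Step 4: e = 0.915

0.915


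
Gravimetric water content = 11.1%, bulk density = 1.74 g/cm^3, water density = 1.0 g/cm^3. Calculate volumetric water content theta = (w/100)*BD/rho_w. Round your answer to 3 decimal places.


Step 1: theta = (w / 100) * BD / rho_w
Step 2: theta = (11.1 / 100) * 1.74 / 1.0
Step 3: theta = 0.111 * 1.74
Step 4: theta = 0.193

0.193


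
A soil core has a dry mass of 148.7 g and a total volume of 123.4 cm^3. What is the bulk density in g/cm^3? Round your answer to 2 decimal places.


Step 1: Identify the formula: BD = dry mass / volume
Step 2: Substitute values: BD = 148.7 / 123.4
Step 3: BD = 1.21 g/cm^3

1.21


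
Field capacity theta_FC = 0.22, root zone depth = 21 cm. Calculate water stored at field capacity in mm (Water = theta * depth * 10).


Step 1: Water (mm) = theta_FC * depth (cm) * 10
Step 2: Water = 0.22 * 21 * 10
Step 3: Water = 46.2 mm

46.2


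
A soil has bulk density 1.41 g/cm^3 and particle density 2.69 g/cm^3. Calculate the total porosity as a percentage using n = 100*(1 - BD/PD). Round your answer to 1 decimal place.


Step 1: Formula: n = 100 * (1 - BD / PD)
Step 2: n = 100 * (1 - 1.41 / 2.69)
Step 3: n = 100 * (1 - 0.52416)
Step 4: n = 47.6%

47.6


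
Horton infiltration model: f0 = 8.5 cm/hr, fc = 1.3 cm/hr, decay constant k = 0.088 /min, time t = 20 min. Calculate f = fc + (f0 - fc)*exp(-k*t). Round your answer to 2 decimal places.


Step 1: f = fc + (f0 - fc) * exp(-k * t)
Step 2: exp(-0.088 * 20) = 0.172045
Step 3: f = 1.3 + (8.5 - 1.3) * 0.172045
Step 4: f = 1.3 + 7.2 * 0.172045
Step 5: f = 2.54 cm/hr

2.54


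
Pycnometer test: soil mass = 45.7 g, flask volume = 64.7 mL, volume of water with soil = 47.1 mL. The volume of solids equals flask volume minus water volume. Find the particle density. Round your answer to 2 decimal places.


Step 1: Volume of solids = flask volume - water volume with soil
Step 2: V_solids = 64.7 - 47.1 = 17.6 mL
Step 3: Particle density = mass / V_solids = 45.7 / 17.6 = 2.6 g/cm^3

2.6


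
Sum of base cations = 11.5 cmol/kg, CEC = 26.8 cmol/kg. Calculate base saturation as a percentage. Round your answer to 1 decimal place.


Step 1: BS = 100 * (sum of bases) / CEC
Step 2: BS = 100 * 11.5 / 26.8
Step 3: BS = 42.9%

42.9


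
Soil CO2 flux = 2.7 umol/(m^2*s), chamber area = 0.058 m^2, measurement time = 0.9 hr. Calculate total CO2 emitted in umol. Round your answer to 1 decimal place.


Step 1: Convert time to seconds: 0.9 hr * 3600 = 3240.0 s
Step 2: Total = flux * area * time_s
Step 3: Total = 2.7 * 0.058 * 3240.0
Step 4: Total = 507.4 umol

507.4


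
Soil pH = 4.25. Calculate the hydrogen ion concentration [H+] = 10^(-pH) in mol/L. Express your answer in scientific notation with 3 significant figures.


Step 1: [H+] = 10^(-pH)
Step 2: [H+] = 10^(-4.25)
Step 3: [H+] = 5.62e-05 mol/L

5.62e-05


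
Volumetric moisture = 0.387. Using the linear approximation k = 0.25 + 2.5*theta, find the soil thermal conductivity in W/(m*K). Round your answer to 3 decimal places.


Step 1: k = 0.25 + 2.5 * theta
Step 2: k = 0.25 + 2.5 * 0.387
Step 3: k = 0.25 + 0.968
Step 4: k = 1.218 W/(m*K)

1.218


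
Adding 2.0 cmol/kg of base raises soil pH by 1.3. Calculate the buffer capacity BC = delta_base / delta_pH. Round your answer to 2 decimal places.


Step 1: BC = change in base / change in pH
Step 2: BC = 2.0 / 1.3
Step 3: BC = 1.54 cmol/(kg*pH unit)

1.54


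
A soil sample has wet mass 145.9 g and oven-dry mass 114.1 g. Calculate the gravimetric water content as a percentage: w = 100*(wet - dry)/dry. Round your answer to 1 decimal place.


Step 1: Water mass = wet - dry = 145.9 - 114.1 = 31.8 g
Step 2: w = 100 * water mass / dry mass
Step 3: w = 100 * 31.8 / 114.1 = 27.9%

27.9


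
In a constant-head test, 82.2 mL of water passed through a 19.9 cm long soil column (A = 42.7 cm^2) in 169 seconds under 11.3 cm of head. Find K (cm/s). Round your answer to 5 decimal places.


Step 1: K = Q * L / (A * t * h)
Step 2: Numerator = 82.2 * 19.9 = 1635.78
Step 3: Denominator = 42.7 * 169 * 11.3 = 81544.19
Step 4: K = 1635.78 / 81544.19 = 0.02006 cm/s

0.02006


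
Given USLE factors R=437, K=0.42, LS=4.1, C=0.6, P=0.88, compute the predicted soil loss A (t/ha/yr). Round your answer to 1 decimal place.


Step 1: A = R * K * LS * C * P
Step 2: R * K = 437 * 0.42 = 183.54
Step 3: (R*K) * LS = 183.54 * 4.1 = 752.514
Step 4: * C * P = 752.514 * 0.6 * 0.88 = 397.3
Step 5: A = 397.3 t/(ha*yr)

397.3


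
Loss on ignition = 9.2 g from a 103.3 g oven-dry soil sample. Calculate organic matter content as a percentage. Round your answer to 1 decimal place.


Step 1: OM% = 100 * LOI / sample mass
Step 2: OM = 100 * 9.2 / 103.3
Step 3: OM = 8.9%

8.9


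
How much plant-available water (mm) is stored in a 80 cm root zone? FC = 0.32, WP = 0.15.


Step 1: Available water = (FC - WP) * depth * 10
Step 2: AW = (0.32 - 0.15) * 80 * 10
Step 3: AW = 0.17 * 80 * 10
Step 4: AW = 136.0 mm

136.0


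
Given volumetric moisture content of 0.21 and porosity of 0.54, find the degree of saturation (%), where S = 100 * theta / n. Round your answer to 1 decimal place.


Step 1: S = 100 * theta_v / n
Step 2: S = 100 * 0.21 / 0.54
Step 3: S = 38.9%

38.9


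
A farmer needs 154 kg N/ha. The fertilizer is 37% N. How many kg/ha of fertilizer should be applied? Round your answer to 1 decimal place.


Step 1: Fertilizer rate = target N / (N content / 100)
Step 2: Rate = 154 / (37 / 100)
Step 3: Rate = 154 / 0.37
Step 4: Rate = 416.2 kg/ha

416.2


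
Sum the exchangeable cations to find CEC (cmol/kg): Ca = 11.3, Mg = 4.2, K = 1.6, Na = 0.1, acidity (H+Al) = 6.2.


Step 1: CEC = Ca + Mg + K + Na + (H+Al)
Step 2: CEC = 11.3 + 4.2 + 1.6 + 0.1 + 6.2
Step 3: CEC = 23.4 cmol/kg

23.4


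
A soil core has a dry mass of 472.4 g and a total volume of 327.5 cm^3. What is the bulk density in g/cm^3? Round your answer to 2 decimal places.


Step 1: Identify the formula: BD = dry mass / volume
Step 2: Substitute values: BD = 472.4 / 327.5
Step 3: BD = 1.44 g/cm^3

1.44


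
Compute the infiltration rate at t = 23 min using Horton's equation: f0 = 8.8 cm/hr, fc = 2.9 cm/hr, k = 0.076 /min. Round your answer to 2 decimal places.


Step 1: f = fc + (f0 - fc) * exp(-k * t)
Step 2: exp(-0.076 * 23) = 0.174122
Step 3: f = 2.9 + (8.8 - 2.9) * 0.174122
Step 4: f = 2.9 + 5.9 * 0.174122
Step 5: f = 3.93 cm/hr

3.93


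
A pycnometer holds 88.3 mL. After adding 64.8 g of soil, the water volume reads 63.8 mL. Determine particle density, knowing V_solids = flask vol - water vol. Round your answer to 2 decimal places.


Step 1: Volume of solids = flask volume - water volume with soil
Step 2: V_solids = 88.3 - 63.8 = 24.5 mL
Step 3: Particle density = mass / V_solids = 64.8 / 24.5 = 2.64 g/cm^3

2.64


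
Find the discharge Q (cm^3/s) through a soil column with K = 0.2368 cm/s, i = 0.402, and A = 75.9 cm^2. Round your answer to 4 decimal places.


Step 1: Apply Darcy's law: Q = K * i * A
Step 2: Q = 0.2368 * 0.402 * 75.9
Step 3: Q = 7.2252 cm^3/s

7.2252


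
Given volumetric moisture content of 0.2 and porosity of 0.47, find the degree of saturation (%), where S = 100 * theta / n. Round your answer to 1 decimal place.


Step 1: S = 100 * theta_v / n
Step 2: S = 100 * 0.2 / 0.47
Step 3: S = 42.6%

42.6


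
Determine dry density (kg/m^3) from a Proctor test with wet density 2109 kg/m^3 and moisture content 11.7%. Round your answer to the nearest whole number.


Step 1: Dry density = wet density / (1 + w/100)
Step 2: Dry density = 2109 / (1 + 11.7/100)
Step 3: Dry density = 2109 / 1.117
Step 4: Dry density = 1888 kg/m^3

1888


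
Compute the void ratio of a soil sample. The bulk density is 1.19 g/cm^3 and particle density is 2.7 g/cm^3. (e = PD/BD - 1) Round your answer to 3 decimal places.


Step 1: e = PD / BD - 1
Step 2: e = 2.7 / 1.19 - 1
Step 3: e = 2.26891 - 1
Step 4: e = 1.269

1.269


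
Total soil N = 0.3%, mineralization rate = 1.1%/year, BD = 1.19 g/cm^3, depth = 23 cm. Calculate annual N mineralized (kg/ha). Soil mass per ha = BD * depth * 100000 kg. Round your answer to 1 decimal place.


Step 1: Soil mass per ha = BD * depth * 100000 = 1.19 * 23 * 100000 = 2737000 kg
Step 2: Total N pool = soil mass * N%/100 = 2737000 * 0.3/100 = 8211.0 kg/ha
Step 3: N mineralized = N pool * rate%/100 = 8211.0 * 1.1/100 = 90.3 kg/ha/yr

90.3


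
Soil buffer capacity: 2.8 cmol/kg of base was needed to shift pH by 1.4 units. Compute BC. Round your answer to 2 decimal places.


Step 1: BC = change in base / change in pH
Step 2: BC = 2.8 / 1.4
Step 3: BC = 2.0 cmol/(kg*pH unit)

2.0


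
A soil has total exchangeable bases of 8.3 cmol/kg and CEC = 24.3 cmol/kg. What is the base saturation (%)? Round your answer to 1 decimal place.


Step 1: BS = 100 * (sum of bases) / CEC
Step 2: BS = 100 * 8.3 / 24.3
Step 3: BS = 34.2%

34.2


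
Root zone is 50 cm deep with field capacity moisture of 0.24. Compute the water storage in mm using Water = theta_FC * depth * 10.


Step 1: Water (mm) = theta_FC * depth (cm) * 10
Step 2: Water = 0.24 * 50 * 10
Step 3: Water = 120.0 mm

120.0


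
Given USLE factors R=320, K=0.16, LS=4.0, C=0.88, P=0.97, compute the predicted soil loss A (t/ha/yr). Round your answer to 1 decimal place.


Step 1: A = R * K * LS * C * P
Step 2: R * K = 320 * 0.16 = 51.2
Step 3: (R*K) * LS = 51.2 * 4.0 = 204.8
Step 4: * C * P = 204.8 * 0.88 * 0.97 = 174.8
Step 5: A = 174.8 t/(ha*yr)

174.8


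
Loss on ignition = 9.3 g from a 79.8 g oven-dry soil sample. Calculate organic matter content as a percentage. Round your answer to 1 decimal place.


Step 1: OM% = 100 * LOI / sample mass
Step 2: OM = 100 * 9.3 / 79.8
Step 3: OM = 11.7%

11.7


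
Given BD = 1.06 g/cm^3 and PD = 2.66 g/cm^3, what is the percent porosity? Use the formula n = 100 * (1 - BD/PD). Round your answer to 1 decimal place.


Step 1: Formula: n = 100 * (1 - BD / PD)
Step 2: n = 100 * (1 - 1.06 / 2.66)
Step 3: n = 100 * (1 - 0.3985)
Step 4: n = 60.2%

60.2


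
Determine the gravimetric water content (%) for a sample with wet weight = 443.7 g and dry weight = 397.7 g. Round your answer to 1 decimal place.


Step 1: Water mass = wet - dry = 443.7 - 397.7 = 46.0 g
Step 2: w = 100 * water mass / dry mass
Step 3: w = 100 * 46.0 / 397.7 = 11.6%

11.6


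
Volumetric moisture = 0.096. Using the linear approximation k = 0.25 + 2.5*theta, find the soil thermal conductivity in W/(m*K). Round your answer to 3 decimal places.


Step 1: k = 0.25 + 2.5 * theta
Step 2: k = 0.25 + 2.5 * 0.096
Step 3: k = 0.25 + 0.24
Step 4: k = 0.49 W/(m*K)

0.49


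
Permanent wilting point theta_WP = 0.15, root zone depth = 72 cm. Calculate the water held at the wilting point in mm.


Step 1: Water (mm) = theta_WP * depth * 10
Step 2: Water = 0.15 * 72 * 10
Step 3: Water = 108.0 mm

108.0


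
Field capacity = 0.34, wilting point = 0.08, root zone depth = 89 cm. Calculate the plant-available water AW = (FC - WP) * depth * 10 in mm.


Step 1: Available water = (FC - WP) * depth * 10
Step 2: AW = (0.34 - 0.08) * 89 * 10
Step 3: AW = 0.26 * 89 * 10
Step 4: AW = 231.4 mm

231.4


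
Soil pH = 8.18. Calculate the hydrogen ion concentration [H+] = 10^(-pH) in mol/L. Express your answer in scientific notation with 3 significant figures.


Step 1: [H+] = 10^(-pH)
Step 2: [H+] = 10^(-8.18)
Step 3: [H+] = 6.61e-09 mol/L

6.61e-09


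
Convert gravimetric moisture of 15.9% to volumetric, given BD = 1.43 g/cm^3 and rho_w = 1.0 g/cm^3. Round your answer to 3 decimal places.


Step 1: theta = (w / 100) * BD / rho_w
Step 2: theta = (15.9 / 100) * 1.43 / 1.0
Step 3: theta = 0.159 * 1.43
Step 4: theta = 0.227

0.227


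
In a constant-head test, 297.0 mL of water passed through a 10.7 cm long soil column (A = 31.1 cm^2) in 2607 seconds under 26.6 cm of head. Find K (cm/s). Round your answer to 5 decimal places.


Step 1: K = Q * L / (A * t * h)
Step 2: Numerator = 297.0 * 10.7 = 3177.9
Step 3: Denominator = 31.1 * 2607 * 26.6 = 2156666.82
Step 4: K = 3177.9 / 2156666.82 = 0.00147 cm/s

0.00147


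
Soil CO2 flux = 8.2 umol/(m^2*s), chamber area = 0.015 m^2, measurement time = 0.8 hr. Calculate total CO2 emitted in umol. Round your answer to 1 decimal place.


Step 1: Convert time to seconds: 0.8 hr * 3600 = 2880.0 s
Step 2: Total = flux * area * time_s
Step 3: Total = 8.2 * 0.015 * 2880.0
Step 4: Total = 354.2 umol

354.2


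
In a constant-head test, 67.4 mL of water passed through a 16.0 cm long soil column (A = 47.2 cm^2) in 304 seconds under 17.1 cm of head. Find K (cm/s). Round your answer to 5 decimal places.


Step 1: K = Q * L / (A * t * h)
Step 2: Numerator = 67.4 * 16.0 = 1078.4
Step 3: Denominator = 47.2 * 304 * 17.1 = 245364.48
Step 4: K = 1078.4 / 245364.48 = 0.0044 cm/s

0.0044


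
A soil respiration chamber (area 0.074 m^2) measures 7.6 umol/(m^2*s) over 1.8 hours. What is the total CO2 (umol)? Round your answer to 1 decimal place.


Step 1: Convert time to seconds: 1.8 hr * 3600 = 6480.0 s
Step 2: Total = flux * area * time_s
Step 3: Total = 7.6 * 0.074 * 6480.0
Step 4: Total = 3644.4 umol

3644.4


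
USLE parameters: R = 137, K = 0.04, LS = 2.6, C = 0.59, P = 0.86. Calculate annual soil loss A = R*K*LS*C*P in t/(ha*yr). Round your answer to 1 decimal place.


Step 1: A = R * K * LS * C * P
Step 2: R * K = 137 * 0.04 = 5.48
Step 3: (R*K) * LS = 5.48 * 2.6 = 14.248
Step 4: * C * P = 14.248 * 0.59 * 0.86 = 7.2
Step 5: A = 7.2 t/(ha*yr)

7.2


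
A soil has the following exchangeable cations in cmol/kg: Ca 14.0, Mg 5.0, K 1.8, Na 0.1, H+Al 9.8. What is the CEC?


Step 1: CEC = Ca + Mg + K + Na + (H+Al)
Step 2: CEC = 14.0 + 5.0 + 1.8 + 0.1 + 9.8
Step 3: CEC = 30.7 cmol/kg

30.7


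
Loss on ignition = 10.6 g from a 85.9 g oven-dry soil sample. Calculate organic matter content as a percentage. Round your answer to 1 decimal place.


Step 1: OM% = 100 * LOI / sample mass
Step 2: OM = 100 * 10.6 / 85.9
Step 3: OM = 12.3%

12.3


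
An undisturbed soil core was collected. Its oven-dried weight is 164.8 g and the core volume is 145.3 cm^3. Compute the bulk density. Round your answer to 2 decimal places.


Step 1: Identify the formula: BD = dry mass / volume
Step 2: Substitute values: BD = 164.8 / 145.3
Step 3: BD = 1.13 g/cm^3

1.13
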